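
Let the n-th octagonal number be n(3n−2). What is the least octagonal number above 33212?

33496

Solve n(3n−2) > 33212 for integer n.
The largest n with value ≤ 33212 is 105 (since 32865 ≤ 33212 < 33496), so the first above is n = 106, value 33496.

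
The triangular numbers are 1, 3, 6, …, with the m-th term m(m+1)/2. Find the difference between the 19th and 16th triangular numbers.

54

19·20/2 = 190 and 16·17/2 = 136.
Difference: 190 − 136 = 54.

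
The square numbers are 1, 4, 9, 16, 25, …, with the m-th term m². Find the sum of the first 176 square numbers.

Σ_{i=1}^{176} i² = 176·177·353/6 = 1832776.

1832776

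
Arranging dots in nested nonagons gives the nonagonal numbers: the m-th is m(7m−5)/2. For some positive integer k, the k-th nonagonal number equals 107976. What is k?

Set n(7n−5)/2 = 107976, giving 7n² − 5n − 215952 = 0.
The discriminant is 25 + 56·107976 = 6046681, and √6046681 = 2459.
So n = (5 + 2459) / 14 = 2464/14 = 176.
Check: 176·(7·176 − 5)/2 = 107976. ✓

176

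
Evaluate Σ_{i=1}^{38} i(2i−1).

Σ i(2i−1) = 2Σi² − Σi over i = 1..38.
Σi = 741 and Σi² = 19019.
2·19019 − 1·741 = 37297.

37297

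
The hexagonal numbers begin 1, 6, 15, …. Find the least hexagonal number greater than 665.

Solve n(2n−1) > 665 for integer n.
The largest n with value ≤ 665 is 18 (since 630 ≤ 665 < 703), so the first above is n = 19, value 703.

703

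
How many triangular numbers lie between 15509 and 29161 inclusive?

The n-th triangular number is n(n+1)/2.
Smallest index with value ≥ 15509: n = 176 (giving 15576).
Largest index with value ≤ 29161: n = 241 (giving 29161).
Indices 176 through 241: 66 terms.

66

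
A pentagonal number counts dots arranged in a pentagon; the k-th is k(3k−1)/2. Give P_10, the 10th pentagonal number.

The 10th pentagonal number is n(3n−1)/2 with n = 10.
10·(3·10 − 1)/2 = 10·29/2 = 145.

145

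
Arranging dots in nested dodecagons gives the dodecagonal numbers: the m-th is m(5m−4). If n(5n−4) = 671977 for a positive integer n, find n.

367

Set n(5n−4) = 671977, giving 5n² − 4n − 671977 = 0.
So n = (4 + 3666) / 10 = 3670/10 = 367.
Check: 367·(5·367 − 4) = 671977. ✓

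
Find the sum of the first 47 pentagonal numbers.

53016

Σ i(3i−1)/2 = (3Σi² − Σi) / 2 over i = 1..47.
Σi = 1128 and Σi² = 35720.
(3·35720 − 1·1128) / 2 = 106032/2 = 53016.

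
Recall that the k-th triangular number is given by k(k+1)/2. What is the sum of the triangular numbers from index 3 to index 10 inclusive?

216

Σ i(i+1)/2 = (Σi² + Σi) / 2 over i = 3..10.
Σi = 55 − 3 = 52 and Σi² = 385 − 5 = 380.
(1·380 + 1·52) / 2 = 432/2 = 216.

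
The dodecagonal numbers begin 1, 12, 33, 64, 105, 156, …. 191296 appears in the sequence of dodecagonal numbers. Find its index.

196

Set n(5n−4) = 191296, giving 5n² − 4n − 191296 = 0.
So n = (4 + 1956) / 10 = 1960/10 = 196.
Check: 196·(5·196 − 4) = 191296. ✓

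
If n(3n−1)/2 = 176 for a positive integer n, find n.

Set n(3n−1)/2 = 176, giving 3n² − n − 352 = 0.
The discriminant is 1 + 24·176 = 4225, and √4225 = 65.
So n = (1 + 65) / 6 = 66/6 = 11.
Check: 11·(3·11 − 1)/2 = 176. ✓

11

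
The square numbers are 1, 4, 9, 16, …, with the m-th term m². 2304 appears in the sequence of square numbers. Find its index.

We need n² = 2304, so n = √2304 = 48.

48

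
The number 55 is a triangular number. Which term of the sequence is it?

Set n(n+1)/2 = 55, giving n² + n − 110 = 0.
The discriminant is 1 + 8·55 = 441, and √441 = 21.
So n = (-1 + 21) / 2 = 20/2 = 10.

10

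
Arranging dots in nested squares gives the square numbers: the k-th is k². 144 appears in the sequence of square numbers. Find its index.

12

We need n² = 144, so n = √144 = 12.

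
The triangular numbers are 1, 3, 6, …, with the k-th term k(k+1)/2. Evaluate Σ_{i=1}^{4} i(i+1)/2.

Σ i(i+1)/2 = (Σi² + Σi) / 2 over i = 1..4.
Σi = 10 and Σi² = 30.
(1·30 + 1·10) / 2 = 40/2 = 20.

20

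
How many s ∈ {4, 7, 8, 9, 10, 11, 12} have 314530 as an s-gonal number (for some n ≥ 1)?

s = 4: P(4, 560) = 313600 and P(4, 561) = 314721; 314530 is not s-gonal.
s = 7: P(7, 355) = 314530. ✓
s = 8: P(8, 324) = 314280 and P(8, 325) = 316225; 314530 is not s-gonal.
s = 9: P(9, 300) = 314250 and P(9, 301) = 316351; 314530 is not s-gonal.
s = 10: P(10, 280) = 312760 and P(10, 281) = 315001; 314530 is not s-gonal.
s = 11: P(11, 264) = 312708 and P(11, 265) = 315085; 314530 is not s-gonal.
s = 12: P(12, 251) = 314001 and P(12, 252) = 316512; 314530 is not s-gonal.
Hits: s ∈ {7} → 1.

1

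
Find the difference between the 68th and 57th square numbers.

68² = 4624 and 57² = 3249.
Difference: 4624 − 3249 = 1375.

1375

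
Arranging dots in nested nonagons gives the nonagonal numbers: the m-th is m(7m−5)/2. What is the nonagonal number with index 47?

7614

The 47th nonagonal number is n(7n−5)/2 with n = 47.
47·(7·47 − 5)/2 = 47·324/2 = 47·162 = 7614.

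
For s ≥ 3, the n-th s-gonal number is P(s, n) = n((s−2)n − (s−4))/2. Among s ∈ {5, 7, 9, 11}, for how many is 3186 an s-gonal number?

2

s = 5: P(5, 46) = 3151 and P(5, 47) = 3290; 3186 is not s-gonal.
s = 7: P(7, 36) = 3186. ✓
s = 9: P(9, 30) = 3075 and P(9, 31) = 3286; 3186 is not s-gonal.
s = 11: P(11, 27) = 3186. ✓
Hits: s ∈ {7, 11} → 2.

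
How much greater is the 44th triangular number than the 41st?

129

44·45/2 = 990 and 41·42/2 = 861.
Difference: 990 − 861 = 129.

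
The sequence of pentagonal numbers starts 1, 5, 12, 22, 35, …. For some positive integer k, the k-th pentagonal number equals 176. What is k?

Set n(3n−1)/2 = 176, giving 3n² − n − 352 = 0.
The discriminant is 1 + 24·176 = 4225, and √4225 = 65.
So n = (1 + 65) / 6 = 66/6 = 11.
Check: 11·(3·11 − 1)/2 = 176. ✓

11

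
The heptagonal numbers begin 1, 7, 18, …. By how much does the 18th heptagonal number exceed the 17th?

86

Consecutive heptagonal numbers differ by 5n − 4: here 5·18 − 4 = 86.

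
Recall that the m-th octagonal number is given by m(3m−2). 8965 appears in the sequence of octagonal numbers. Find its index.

55

Set n(3n−2) = 8965, giving 3n² − 2n − 8965 = 0.
The discriminant is 4 + 12·8965 = 107584, and √107584 = 328.
So n = (2 + 328) / 6 = 330/6 = 55.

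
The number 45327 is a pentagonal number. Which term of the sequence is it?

174

Set n(3n−1)/2 = 45327, giving 3n² − n − 90654 = 0.
So n = (1 + 1043) / 6 = 1044/6 = 174.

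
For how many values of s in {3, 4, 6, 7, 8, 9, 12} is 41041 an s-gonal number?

s = 3: P(3, 286) = 41041. ✓
s = 4: P(4, 202) = 40804 and P(4, 203) = 41209; 41041 is not s-gonal.
s = 6: P(6, 143) = 40755 and P(6, 144) = 41328; 41041 is not s-gonal.
s = 7: P(7, 128) = 40768 and P(7, 129) = 41409; 41041 is not s-gonal.
s = 8: P(8, 117) = 40833 and P(8, 118) = 41536; 41041 is not s-gonal.
s = 9: P(9, 108) = 40554 and P(9, 109) = 41311; 41041 is not s-gonal.
s = 12: P(12, 91) = 41041. ✓
Hits: s ∈ {3, 12} → 2.

2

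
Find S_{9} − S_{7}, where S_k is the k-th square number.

32

9² = 81 and 7² = 49.
Difference: 81 − 49 = 32.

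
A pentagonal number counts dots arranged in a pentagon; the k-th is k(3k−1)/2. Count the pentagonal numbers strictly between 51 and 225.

The n-th pentagonal number is n(3n−1)/2.
Smallest index with value > 51: n = 7 (giving 70).
Largest index with value < 225: n = 12 (giving 210).
Indices 7 through 12: 6 terms.

6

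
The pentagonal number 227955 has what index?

Set n(3n−1)/2 = 227955, giving 3n² − n − 455910 = 0.
The discriminant is 1 + 24·227955 = 5470921, and √5470921 = 2339.
So n = (1 + 2339) / 6 = 2340/6 = 390.

390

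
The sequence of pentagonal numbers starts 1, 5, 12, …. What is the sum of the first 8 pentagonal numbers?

288

Σ i(3i−1)/2 = (3Σi² − Σi) / 2 over i = 1..8.
Σi = 36 and Σi² = 204.
(3·204 − 1·36) / 2 = 576/2 = 288.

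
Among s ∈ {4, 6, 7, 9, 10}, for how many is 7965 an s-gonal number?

1

s = 4: P(4, 89) = 7921 and P(4, 90) = 8100; 7965 is not s-gonal.
s = 6: P(6, 63) = 7875 and P(6, 64) = 8128; 7965 is not s-gonal.
s = 7: P(7, 56) = 7756 and P(7, 57) = 8037; 7965 is not s-gonal.
s = 9: P(9, 48) = 7944 and P(9, 49) = 8281; 7965 is not s-gonal.
s = 10: P(10, 45) = 7965. ✓
Hits: s ∈ {10} → 1.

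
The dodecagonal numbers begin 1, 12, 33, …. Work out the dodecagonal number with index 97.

46657

The 97th dodecagonal number is n(5n−4) with n = 97.
97·(5·97 − 4) = 97·481 = 46657.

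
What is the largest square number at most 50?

49

Solve n² ≤ 50 for integer n.
n = 7 gives 49 ≤ 50, while n = 8 gives 64 > 50; so the answer is 49.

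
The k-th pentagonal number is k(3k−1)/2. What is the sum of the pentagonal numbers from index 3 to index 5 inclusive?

Σ i(3i−1)/2 = (3Σi² − Σi) / 2 over i = 3..5.
Σi = 15 − 3 = 12 and Σi² = 55 − 5 = 50.
(3·50 − 1·12) / 2 = 138/2 = 69.

69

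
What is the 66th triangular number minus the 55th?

671

66·67/2 = 2211 and 55·56/2 = 1540.
Difference: 2211 − 1540 = 671.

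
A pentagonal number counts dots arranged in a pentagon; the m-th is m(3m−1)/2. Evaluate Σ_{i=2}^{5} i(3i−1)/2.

74

Σ i(3i−1)/2 = (3Σi² − Σi) / 2 over i = 2..5.
Σi = 15 − 1 = 14 and Σi² = 55 − 1 = 54.
(3·54 − 1·14) / 2 = 148/2 = 74.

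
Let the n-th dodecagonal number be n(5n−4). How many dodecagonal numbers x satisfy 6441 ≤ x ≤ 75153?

The n-th dodecagonal number is n(5n−4).
Smallest index with value ≥ 6441: n = 37 (giving 6697).
Largest index with value ≤ 75153: n = 123 (giving 75153).
Indices 37 through 123: 87 terms.

87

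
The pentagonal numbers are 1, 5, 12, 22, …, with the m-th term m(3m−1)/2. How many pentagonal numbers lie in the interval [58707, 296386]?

The n-th pentagonal number is n(3n−1)/2.
Smallest index with value ≥ 58707: n = 198 (giving 58707).
Largest index with value ≤ 296386: n = 444 (giving 295482).
Indices 198 through 444: 247 terms.

247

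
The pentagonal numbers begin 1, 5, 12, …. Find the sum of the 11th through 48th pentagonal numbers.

Σ i(3i−1)/2 = (3Σi² − Σi) / 2 over i = 11..48.
Σi = 1176 − 55 = 1121 and Σi² = 38024 − 385 = 37639.
(3·37639 − 1·1121) / 2 = 111796/2 = 55898.

55898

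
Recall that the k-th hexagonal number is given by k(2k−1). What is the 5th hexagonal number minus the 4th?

17

Consecutive hexagonal numbers differ by 4n − 3: here 4·5 − 3 = 17.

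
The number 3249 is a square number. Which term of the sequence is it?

57

We need n² = 3249, so n = √3249 = 57.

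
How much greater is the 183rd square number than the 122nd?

18605

183² = 33489 and 122² = 14884.
Difference: 33489 − 14884 = 18605.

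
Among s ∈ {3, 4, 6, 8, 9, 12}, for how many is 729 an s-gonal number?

s = 3: P(3, 37) = 703 and P(3, 38) = 741; 729 is not s-gonal.
s = 4: P(4, 27) = 729. ✓
s = 6: P(6, 19) = 703 and P(6, 20) = 780; 729 is not s-gonal.
s = 8: P(8, 15) = 645 and P(8, 16) = 736; 729 is not s-gonal.
s = 9: P(9, 14) = 651 and P(9, 15) = 750; 729 is not s-gonal.
s = 12: P(12, 12) = 672 and P(12, 13) = 793; 729 is not s-gonal.
Hits: s ∈ {4} → 1.

1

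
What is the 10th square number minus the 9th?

n² − (n−1)² = 2n − 1, so 10² − 9² = 2·10 − 1 = 19.

19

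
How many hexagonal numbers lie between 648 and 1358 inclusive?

The n-th hexagonal number is n(2n−1).
Smallest index with value ≥ 648: n = 19 (giving 703).
Largest index with value ≤ 1358: n = 26 (giving 1326).
Indices 19 through 26: 8 terms.

8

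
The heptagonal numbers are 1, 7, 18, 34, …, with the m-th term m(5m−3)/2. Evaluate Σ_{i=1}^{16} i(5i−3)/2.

Σ i(5i−3)/2 = (5Σi² − 3Σi) / 2 over i = 1..16.
Σi = 136 and Σi² = 1496.
(5·1496 − 3·136) / 2 = 7072/2 = 3536.

3536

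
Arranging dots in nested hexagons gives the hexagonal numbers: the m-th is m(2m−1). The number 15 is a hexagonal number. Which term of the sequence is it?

Set n(2n−1) = 15, giving 2n² − n − 15 = 0.
The discriminant is 1 + 8·15 = 121, and √121 = 11.
So n = (1 + 11) / 4 = 12/4 = 3.

3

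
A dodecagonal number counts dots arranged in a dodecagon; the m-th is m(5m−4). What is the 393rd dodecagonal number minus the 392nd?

Consecutive dodecagonal numbers differ by 10n − 9: here 10·393 − 9 = 3921.

3921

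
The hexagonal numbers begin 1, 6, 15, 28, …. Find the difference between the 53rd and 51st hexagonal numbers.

414

53·(2·53 − 1) = 5565 and 51·(2·51 − 1) = 5151.
Difference: 5565 − 5151 = 414.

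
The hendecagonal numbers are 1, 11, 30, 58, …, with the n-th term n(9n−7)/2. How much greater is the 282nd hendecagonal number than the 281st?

2530

Consecutive hendecagonal numbers differ by 9n − 8: here 9·282 − 8 = 2530.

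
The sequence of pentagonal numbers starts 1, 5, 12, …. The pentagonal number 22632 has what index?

123

Set n(3n−1)/2 = 22632, giving 3n² − n − 45264 = 0.
The discriminant is 1 + 24·22632 = 543169, and √543169 = 737.
So n = (1 + 737) / 6 = 738/6 = 123.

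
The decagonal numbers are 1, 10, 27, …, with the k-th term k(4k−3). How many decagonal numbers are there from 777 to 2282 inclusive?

10

The n-th decagonal number is n(4n−3).
Smallest index with value ≥ 777: n = 15 (giving 855).
Largest index with value ≤ 2282: n = 24 (giving 2232).
Indices 15 through 24: 10 terms.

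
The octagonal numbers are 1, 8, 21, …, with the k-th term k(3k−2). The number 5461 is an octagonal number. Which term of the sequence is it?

43

Set n(3n−2) = 5461, giving 3n² − 2n − 5461 = 0.
The discriminant is 4 + 12·5461 = 65536, and √65536 = 256.
So n = (2 + 256) / 6 = 258/6 = 43.
Check: 43·(3·43 − 2) = 5461. ✓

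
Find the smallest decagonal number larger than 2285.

2425

Solve n(4n−3) > 2285 for integer n.
The largest n with value ≤ 2285 is 24 (since 2232 ≤ 2285 < 2425), so the first above is n = 25, value 2425.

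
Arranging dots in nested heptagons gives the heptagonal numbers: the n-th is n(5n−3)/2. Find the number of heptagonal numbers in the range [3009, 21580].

The n-th heptagonal number is n(5n−3)/2.
Smallest index with value ≥ 3009: n = 35 (giving 3010).
Largest index with value ≤ 21580: n = 93 (giving 21483).
Indices 35 through 93: 59 terms.

59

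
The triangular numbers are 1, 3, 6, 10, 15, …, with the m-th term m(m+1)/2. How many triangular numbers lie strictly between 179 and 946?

24

The n-th triangular number is n(n+1)/2.
Smallest index with value > 179: n = 19 (giving 190).
Largest index with value < 946: n = 42 (giving 903).
Indices 19 through 42: 24 terms.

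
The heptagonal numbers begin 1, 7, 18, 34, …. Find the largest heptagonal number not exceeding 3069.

Solve n(5n−3)/2 ≤ 3069 for integer n.
n = 35 gives 3010 ≤ 3069, while n = 36 gives 3186 > 3069; so the answer is 3010.

3010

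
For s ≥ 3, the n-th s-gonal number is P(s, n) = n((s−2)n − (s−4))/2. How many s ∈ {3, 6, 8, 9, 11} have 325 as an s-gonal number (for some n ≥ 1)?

3

s = 3: P(3, 25) = 325. ✓
s = 6: P(6, 13) = 325. ✓
s = 8: P(8, 10) = 280 and P(8, 11) = 341; 325 is not s-gonal.
s = 9: P(9, 10) = 325. ✓
s = 11: P(11, 8) = 260 and P(11, 9) = 333; 325 is not s-gonal.
Hits: s ∈ {3, 6, 9} → 3.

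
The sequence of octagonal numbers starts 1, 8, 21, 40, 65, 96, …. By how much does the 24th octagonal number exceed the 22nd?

272

24·(3·24 − 2) = 1680 and 22·(3·22 − 2) = 1408.
Difference: 1680 − 1408 = 272.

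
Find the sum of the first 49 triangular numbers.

20825

Σ i(i+1)/2 = (Σi² + Σi) / 2 over i = 1..49.
Σi = 1225 and Σi² = 40425.
(1·40425 + 1·1225) / 2 = 41650/2 = 20825.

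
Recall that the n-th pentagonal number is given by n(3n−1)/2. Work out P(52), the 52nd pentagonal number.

4030

The 52nd pentagonal number is n(3n−1)/2 with n = 52.
52·(3·52 − 1)/2 = 52·155/2 = 4030.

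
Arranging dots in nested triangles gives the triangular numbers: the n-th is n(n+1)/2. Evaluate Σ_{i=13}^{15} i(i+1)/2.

Σ i(i+1)/2 = (Σi² + Σi) / 2 over i = 13..15.
Σi = 120 − 78 = 42 and Σi² = 1240 − 650 = 590.
(1·590 + 1·42) / 2 = 632/2 = 316.

316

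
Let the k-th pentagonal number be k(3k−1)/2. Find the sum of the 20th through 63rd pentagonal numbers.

Σ i(3i−1)/2 = (3Σi² − Σi) / 2 over i = 20..63.
Σi = 2016 − 190 = 1826 and Σi² = 85344 − 2470 = 82874.
(3·82874 − 1·1826) / 2 = 246796/2 = 123398.

123398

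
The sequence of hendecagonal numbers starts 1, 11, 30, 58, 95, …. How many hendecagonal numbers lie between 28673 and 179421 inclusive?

120

The n-th hendecagonal number is n(9n−7)/2.
Smallest index with value ≥ 28673: n = 81 (giving 29241).
Largest index with value ≤ 179421: n = 200 (giving 179300).
Indices 81 through 200: 120 terms.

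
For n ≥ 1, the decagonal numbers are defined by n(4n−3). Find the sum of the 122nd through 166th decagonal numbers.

3743400

Σ i(4i−3) = 4Σi² − 3Σi over i = 122..166.
Σi = 13861 − 7381 = 6480 and Σi² = 1538571 − 597861 = 940710.
4·940710 − 3·6480 = 3743400.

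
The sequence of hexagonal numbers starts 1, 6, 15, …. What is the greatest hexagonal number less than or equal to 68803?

Solve n(2n−1) ≤ 68803 for integer n.
n = 185 gives 68265 ≤ 68803, while n = 186 gives 69006 > 68803; so the answer is 68265.

68265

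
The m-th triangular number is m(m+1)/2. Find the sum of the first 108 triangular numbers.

215820

Σ i(i+1)/2 = (Σi² + Σi) / 2 over i = 1..108.
Σi = 5886 and Σi² = 425754.
(1·425754 + 1·5886) / 2 = 431640/2 = 215820.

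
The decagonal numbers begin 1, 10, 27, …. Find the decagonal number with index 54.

11502

The 54th decagonal number is n(4n−3) with n = 54.
54·(4·54 − 3) = 54·213 = 11502.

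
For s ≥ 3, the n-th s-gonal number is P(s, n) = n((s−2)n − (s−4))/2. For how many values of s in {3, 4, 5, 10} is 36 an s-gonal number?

2

s = 3: P(3, 8) = 36. ✓
s = 4: P(4, 6) = 36. ✓
s = 5: P(5, 5) = 35 and P(5, 6) = 51; 36 is not s-gonal.
s = 10: P(10, 3) = 27 and P(10, 4) = 52; 36 is not s-gonal.
Hits: s ∈ {3, 4} → 2.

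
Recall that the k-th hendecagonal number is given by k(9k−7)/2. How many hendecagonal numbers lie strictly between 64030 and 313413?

145

The n-th hendecagonal number is n(9n−7)/2.
Smallest index with value > 64030: n = 120 (giving 64380).
Largest index with value < 313413: n = 264 (giving 312708).
Indices 120 through 264: 145 terms.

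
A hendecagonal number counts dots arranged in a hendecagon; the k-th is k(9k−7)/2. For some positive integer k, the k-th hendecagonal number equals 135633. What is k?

174

Set n(9n−7)/2 = 135633, giving 9n² − 7n − 271266 = 0.
The discriminant is 49 + 72·135633 = 9765625, and √9765625 = 3125.
So n = (7 + 3125) / 18 = 3132/18 = 174.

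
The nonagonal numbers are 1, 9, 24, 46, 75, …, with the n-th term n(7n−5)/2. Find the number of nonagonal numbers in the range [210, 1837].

The n-th nonagonal number is n(7n−5)/2.
Smallest index with value ≥ 210: n = 9 (giving 261).
Largest index with value ≤ 1837: n = 23 (giving 1794).
Indices 9 through 23: 15 terms.

15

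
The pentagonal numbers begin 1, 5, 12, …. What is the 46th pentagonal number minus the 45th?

Consecutive pentagonal numbers differ by 3n − 2: here 3·46 − 2 = 136.

136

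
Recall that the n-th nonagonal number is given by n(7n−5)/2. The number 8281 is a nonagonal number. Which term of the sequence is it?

Set n(7n−5)/2 = 8281, giving 7n² − 5n − 16562 = 0.
The discriminant is 25 + 56·8281 = 463761, and √463761 = 681.
So n = (5 + 681) / 14 = 686/14 = 49.
Check: 49·(7·49 − 5)/2 = 8281. ✓

49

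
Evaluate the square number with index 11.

The 11th square number is n² with n = 11.
11² = 121.

121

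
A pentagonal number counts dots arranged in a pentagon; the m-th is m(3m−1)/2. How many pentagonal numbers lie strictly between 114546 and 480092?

The n-th pentagonal number is n(3n−1)/2.
Smallest index with value > 114546: n = 277 (giving 114955).
Largest index with value < 480092: n = 565 (giving 478555).
Indices 277 through 565: 289 terms.

289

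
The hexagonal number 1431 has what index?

Set n(2n−1) = 1431, giving 2n² − n − 1431 = 0.
The discriminant is 1 + 8·1431 = 11449, and √11449 = 107.
So n = (1 + 107) / 4 = 108/4 = 27.

27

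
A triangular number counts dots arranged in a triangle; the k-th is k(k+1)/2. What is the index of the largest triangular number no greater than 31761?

251

Solve n(n+1)/2 ≤ 31761 for integer n.
n = 251 gives 31626 ≤ 31761, while n = 252 gives 31878 > 31761; so the answer is index 251.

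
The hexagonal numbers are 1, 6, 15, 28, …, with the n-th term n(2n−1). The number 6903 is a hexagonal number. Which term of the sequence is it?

59

Set n(2n−1) = 6903, giving 2n² − n − 6903 = 0.
So n = (1 + 235) / 4 = 236/4 = 59.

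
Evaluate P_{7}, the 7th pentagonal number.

70

7·(3·7 − 1)/2 = 7·20/2 = 7·10 = 70.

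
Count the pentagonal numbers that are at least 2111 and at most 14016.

The n-th pentagonal number is n(3n−1)/2.
Smallest index with value ≥ 2111: n = 38 (giving 2147).
Largest index with value ≤ 14016: n = 96 (giving 13776).
Indices 38 through 96: 59 terms.

59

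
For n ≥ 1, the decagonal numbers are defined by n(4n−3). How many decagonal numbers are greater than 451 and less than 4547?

23

The n-th decagonal number is n(4n−3).
Smallest index with value > 451: n = 12 (giving 540).
Largest index with value < 4547: n = 34 (giving 4522).
Indices 12 through 34: 23 terms.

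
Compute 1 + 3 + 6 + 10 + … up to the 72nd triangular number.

Σ i(i+1)/2 = (Σi² + Σi) / 2 over i = 1..72.
Σi = 2628 and Σi² = 127020.
(1·127020 + 1·2628) / 2 = 129648/2 = 64824.

64824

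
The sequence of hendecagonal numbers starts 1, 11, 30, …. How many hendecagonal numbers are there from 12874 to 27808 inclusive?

26

The n-th hendecagonal number is n(9n−7)/2.
Smallest index with value ≥ 12874: n = 54 (giving 12933).
Largest index with value ≤ 27808: n = 79 (giving 27808).
Indices 54 through 79: 26 terms.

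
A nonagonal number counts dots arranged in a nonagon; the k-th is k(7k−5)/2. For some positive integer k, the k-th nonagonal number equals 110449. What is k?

178

Set n(7n−5)/2 = 110449, giving 7n² − 5n − 220898 = 0.
The discriminant is 25 + 56·110449 = 6185169, and √6185169 = 2487.
So n = (5 + 2487) / 14 = 2492/14 = 178.
Check: 178·(7·178 − 5)/2 = 110449. ✓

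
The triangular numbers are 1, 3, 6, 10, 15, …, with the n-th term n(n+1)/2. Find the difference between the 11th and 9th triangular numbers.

11·12/2 = 66 and 9·10/2 = 45.
Difference: 66 − 45 = 21.

21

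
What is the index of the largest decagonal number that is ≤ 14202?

Solve n(4n−3) ≤ 14202 for integer n.
n = 59 gives 13747 ≤ 14202, while n = 60 gives 14220 > 14202; so the answer is index 59.

59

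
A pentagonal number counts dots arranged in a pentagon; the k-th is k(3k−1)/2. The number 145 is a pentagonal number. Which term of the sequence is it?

10

Set n(3n−1)/2 = 145, giving 3n² − n − 290 = 0.
The discriminant is 1 + 24·145 = 3481, and √3481 = 59.
So n = (1 + 59) / 6 = 60/6 = 10.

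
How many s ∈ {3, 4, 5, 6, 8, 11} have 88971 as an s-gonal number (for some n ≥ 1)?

s = 3: P(3, 421) = 88831 and P(3, 422) = 89253; 88971 is not s-gonal.
s = 4: P(4, 298) = 88804 and P(4, 299) = 89401; 88971 is not s-gonal.
s = 5: P(5, 243) = 88452 and P(5, 244) = 89182; 88971 is not s-gonal.
s = 6: P(6, 211) = 88831 and P(6, 212) = 89676; 88971 is not s-gonal.
s = 8: P(8, 172) = 88408 and P(8, 173) = 89441; 88971 is not s-gonal.
s = 11: P(11, 141) = 88971. ✓
Hits: s ∈ {11} → 1.

1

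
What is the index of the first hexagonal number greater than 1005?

Solve n(2n−1) > 1005 for integer n.
The largest n with value ≤ 1005 is 22 (since 946 ≤ 1005 < 1035), so the first above is n = 23, value 1035.

23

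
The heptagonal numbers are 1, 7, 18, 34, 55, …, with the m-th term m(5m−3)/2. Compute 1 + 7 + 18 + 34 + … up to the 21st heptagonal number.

7931

Σ i(5i−3)/2 = (5Σi² − 3Σi) / 2 over i = 1..21.
Σi = 231 and Σi² = 3311.
(5·3311 − 3·231) / 2 = 15862/2 = 7931.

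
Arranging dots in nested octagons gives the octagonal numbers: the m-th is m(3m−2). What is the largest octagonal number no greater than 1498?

Solve n(3n−2) ≤ 1498 for integer n.
n = 22 gives 1408 ≤ 1498, while n = 23 gives 1541 > 1498; so the answer is 1408.

1408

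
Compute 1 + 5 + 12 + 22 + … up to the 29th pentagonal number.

12615

Σ i(3i−1)/2 = (3Σi² − Σi) / 2 over i = 1..29.
Σi = 435 and Σi² = 8555.
(3·8555 − 1·435) / 2 = 25230/2 = 12615.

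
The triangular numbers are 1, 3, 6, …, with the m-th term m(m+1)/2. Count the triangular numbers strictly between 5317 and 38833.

176

The n-th triangular number is n(n+1)/2.
Smallest index with value > 5317: n = 103 (giving 5356).
Largest index with value < 38833: n = 278 (giving 38781).
Indices 103 through 278: 176 terms.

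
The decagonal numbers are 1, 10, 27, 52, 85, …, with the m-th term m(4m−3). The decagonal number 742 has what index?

14

Set n(4n−3) = 742, giving 4n² − 3n − 742 = 0.
The discriminant is 9 + 16·742 = 11881, and √11881 = 109.
So n = (3 + 109) / 8 = 112/8 = 14.
Check: 14·(4·14 − 3) = 742. ✓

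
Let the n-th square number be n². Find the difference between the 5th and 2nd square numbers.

21

5² = 25 and 2² = 4.
Difference: 25 − 4 = 21.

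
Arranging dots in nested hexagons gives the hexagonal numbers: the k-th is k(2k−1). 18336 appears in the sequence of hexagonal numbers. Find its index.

Set n(2n−1) = 18336, giving 2n² − n − 18336 = 0.
So n = (1 + 383) / 4 = 384/4 = 96.

96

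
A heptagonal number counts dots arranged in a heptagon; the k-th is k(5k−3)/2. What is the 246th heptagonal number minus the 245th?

Consecutive heptagonal numbers differ by 5n − 4: here 5·246 − 4 = 1226.

1226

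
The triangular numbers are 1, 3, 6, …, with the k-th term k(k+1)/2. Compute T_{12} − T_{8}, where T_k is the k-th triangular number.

42

12·13/2 = 78 and 8·9/2 = 36.
Difference: 78 − 36 = 42.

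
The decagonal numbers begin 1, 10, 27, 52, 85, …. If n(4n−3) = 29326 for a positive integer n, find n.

86

Set n(4n−3) = 29326, giving 4n² − 3n − 29326 = 0.
The discriminant is 9 + 16·29326 = 469225, and √469225 = 685.
So n = (3 + 685) / 8 = 688/8 = 86.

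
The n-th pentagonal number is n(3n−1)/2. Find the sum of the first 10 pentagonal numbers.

550

Σ i(3i−1)/2 = (3Σi² − Σi) / 2 over i = 1..10.
Σi = 55 and Σi² = 385.
(3·385 − 1·55) / 2 = 1100/2 = 550.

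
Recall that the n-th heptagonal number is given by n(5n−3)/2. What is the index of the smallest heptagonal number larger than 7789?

Solve n(5n−3)/2 > 7789 for integer n.
The largest n with value ≤ 7789 is 56 (since 7756 ≤ 7789 < 8037), so the first above is n = 57, value 8037.

57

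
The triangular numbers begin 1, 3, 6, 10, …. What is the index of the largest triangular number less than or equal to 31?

Solve n(n+1)/2 ≤ 31 for integer n.
n = 7 gives 28 ≤ 31, while n = 8 gives 36 > 31; so the answer is index 7.

7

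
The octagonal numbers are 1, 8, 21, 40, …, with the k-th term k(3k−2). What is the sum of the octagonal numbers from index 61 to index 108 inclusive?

Σ i(3i−2) = 3Σi² − 2Σi over i = 61..108.
Σi = 5886 − 1830 = 4056 and Σi² = 425754 − 73810 = 351944.
3·351944 − 2·4056 = 1047720.

1047720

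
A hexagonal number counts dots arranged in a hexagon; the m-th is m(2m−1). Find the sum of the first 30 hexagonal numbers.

18445

Σ i(2i−1) = 2Σi² − Σi over i = 1..30.
Σi = 465 and Σi² = 9455.
2·9455 − 1·465 = 18445.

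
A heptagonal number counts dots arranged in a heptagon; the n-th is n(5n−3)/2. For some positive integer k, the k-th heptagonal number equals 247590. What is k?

Set n(5n−3)/2 = 247590, giving 5n² − 3n − 495180 = 0.
The discriminant is 9 + 40·247590 = 9903609, and √9903609 = 3147.
So n = (3 + 3147) / 10 = 3150/10 = 315.

315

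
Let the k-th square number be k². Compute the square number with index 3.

9

The 3rd square number is n² with n = 3.
3² = 9.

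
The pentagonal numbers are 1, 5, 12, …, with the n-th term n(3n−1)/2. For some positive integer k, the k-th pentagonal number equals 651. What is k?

21

Set n(3n−1)/2 = 651, giving 3n² − n − 1302 = 0.
The discriminant is 1 + 24·651 = 15625, and √15625 = 125.
So n = (1 + 125) / 6 = 126/6 = 21.
Check: 21·(3·21 − 1)/2 = 651. ✓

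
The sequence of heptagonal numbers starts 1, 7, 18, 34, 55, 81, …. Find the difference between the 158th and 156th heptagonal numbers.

158·(5·158 − 3)/2 = 62173 and 156·(5·156 − 3)/2 = 60606.
Difference: 62173 − 60606 = 1567.

1567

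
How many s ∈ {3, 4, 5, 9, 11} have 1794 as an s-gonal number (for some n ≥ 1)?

1

s = 3: P(3, 59) = 1770 and P(3, 60) = 1830; 1794 is not s-gonal.
s = 4: P(4, 42) = 1764 and P(4, 43) = 1849; 1794 is not s-gonal.
s = 5: P(5, 34) = 1717 and P(5, 35) = 1820; 1794 is not s-gonal.
s = 9: P(9, 23) = 1794. ✓
s = 11: P(11, 20) = 1730 and P(11, 21) = 1911; 1794 is not s-gonal.
Hits: s ∈ {9} → 1.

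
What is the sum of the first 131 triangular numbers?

383306

Σ i(i+1)/2 = (Σi² + Σi) / 2 over i = 1..131.
Σi = 8646 and Σi² = 757966.
(1·757966 + 1·8646) / 2 = 766612/2 = 383306.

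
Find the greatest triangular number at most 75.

Solve n(n+1)/2 ≤ 75 for integer n.
n = 11 gives 66 ≤ 75, while n = 12 gives 78 > 75; so the answer is 66.

66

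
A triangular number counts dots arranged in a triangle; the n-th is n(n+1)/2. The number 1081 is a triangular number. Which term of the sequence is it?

Set n(n+1)/2 = 1081, giving n² + n − 2162 = 0.
The discriminant is 1 + 8·1081 = 8649, and √8649 = 93.
So n = (-1 + 93) / 2 = 92/2 = 46.

46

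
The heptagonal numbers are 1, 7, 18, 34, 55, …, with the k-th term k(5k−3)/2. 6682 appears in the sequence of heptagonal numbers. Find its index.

Set n(5n−3)/2 = 6682, giving 5n² − 3n − 13364 = 0.
The discriminant is 9 + 40·6682 = 267289, and √267289 = 517.
So n = (3 + 517) / 10 = 520/10 = 52.

52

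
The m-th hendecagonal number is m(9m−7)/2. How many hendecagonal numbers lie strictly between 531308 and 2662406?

425

The n-th hendecagonal number is n(9n−7)/2.
Smallest index with value > 531308: n = 345 (giving 534405).
Largest index with value < 2662406: n = 769 (giving 2658433).
Indices 345 through 769: 425 terms.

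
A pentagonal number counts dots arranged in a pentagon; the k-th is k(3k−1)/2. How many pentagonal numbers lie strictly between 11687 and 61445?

114

The n-th pentagonal number is n(3n−1)/2.
Smallest index with value > 11687: n = 89 (giving 11837).
Largest index with value < 61445: n = 202 (giving 61105).
Indices 89 through 202: 114 terms.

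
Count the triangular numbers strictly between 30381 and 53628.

The n-th triangular number is n(n+1)/2.
Smallest index with value > 30381: n = 247 (giving 30628).
Largest index with value < 53628: n = 326 (giving 53301).
Indices 247 through 326: 80 terms.

80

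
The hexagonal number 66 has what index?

6

Set n(2n−1) = 66, giving 2n² − n − 66 = 0.
The discriminant is 1 + 8·66 = 529, and √529 = 23.
So n = (1 + 23) / 4 = 24/4 = 6.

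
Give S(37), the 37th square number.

1369

The 37th square number is n² with n = 37.
37² = 1369.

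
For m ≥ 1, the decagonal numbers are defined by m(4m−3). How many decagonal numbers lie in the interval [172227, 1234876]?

The n-th decagonal number is n(4n−3).
Smallest index with value ≥ 172227: n = 208 (giving 172432).
Largest index with value ≤ 1234876: n = 556 (giving 1234876).
Indices 208 through 556: 349 terms.

349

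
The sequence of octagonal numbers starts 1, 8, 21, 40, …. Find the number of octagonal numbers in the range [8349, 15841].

20

The n-th octagonal number is n(3n−2).
Smallest index with value ≥ 8349: n = 54 (giving 8640).
Largest index with value ≤ 15841: n = 73 (giving 15841).
Indices 54 through 73: 20 terms.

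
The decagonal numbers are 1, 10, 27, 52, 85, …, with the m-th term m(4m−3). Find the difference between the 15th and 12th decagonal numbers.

15·(4·15 − 3) = 855 and 12·(4·12 − 3) = 540.
Difference: 855 − 540 = 315.

315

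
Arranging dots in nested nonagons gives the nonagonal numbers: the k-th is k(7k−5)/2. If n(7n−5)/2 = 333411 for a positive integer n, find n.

Set n(7n−5)/2 = 333411, giving 7n² − 5n − 666822 = 0.
The discriminant is 25 + 56·333411 = 18671041, and √18671041 = 4321.
So n = (5 + 4321) / 14 = 4326/14 = 309.

309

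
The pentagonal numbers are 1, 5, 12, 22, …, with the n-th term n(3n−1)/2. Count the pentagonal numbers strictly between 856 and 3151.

21

The n-th pentagonal number is n(3n−1)/2.
Smallest index with value > 856: n = 25 (giving 925).
Largest index with value < 3151: n = 45 (giving 3015).
Indices 25 through 45: 21 terms.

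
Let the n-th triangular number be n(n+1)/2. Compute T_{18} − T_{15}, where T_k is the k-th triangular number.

51

18·19/2 = 171 and 15·16/2 = 120.
Difference: 171 − 120 = 51.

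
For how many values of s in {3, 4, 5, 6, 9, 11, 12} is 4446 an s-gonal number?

1

s = 3: P(3, 93) = 4371 and P(3, 94) = 4465; 4446 is not s-gonal.
s = 4: P(4, 66) = 4356 and P(4, 67) = 4489; 4446 is not s-gonal.
s = 5: P(5, 54) = 4347 and P(5, 55) = 4510; 4446 is not s-gonal.
s = 6: P(6, 47) = 4371 and P(6, 48) = 4560; 4446 is not s-gonal.
s = 9: P(9, 36) = 4446. ✓
s = 11: P(11, 31) = 4216 and P(11, 32) = 4496; 4446 is not s-gonal.
s = 12: P(12, 30) = 4380 and P(12, 31) = 4681; 4446 is not s-gonal.
Hits: s ∈ {9} → 1.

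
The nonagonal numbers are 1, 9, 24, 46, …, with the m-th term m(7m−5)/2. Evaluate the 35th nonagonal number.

4200

The 35th nonagonal number is n(7n−5)/2 with n = 35.
35·(7·35 − 5)/2 = 35·240/2 = 35·120 = 4200.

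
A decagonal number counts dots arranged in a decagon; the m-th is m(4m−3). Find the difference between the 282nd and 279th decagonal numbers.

282·(4·282 − 3) = 317250 and 279·(4·279 − 3) = 310527.
Difference: 317250 − 310527 = 6723.

6723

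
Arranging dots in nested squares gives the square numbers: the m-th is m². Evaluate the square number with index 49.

The 49th square number is n² with n = 49.
49² = 2401.

2401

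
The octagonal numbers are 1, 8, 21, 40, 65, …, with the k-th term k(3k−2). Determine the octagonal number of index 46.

The 46th octagonal number is n(3n−2) with n = 46.
46·(3·46 − 2) = 46·136 = 6256.

6256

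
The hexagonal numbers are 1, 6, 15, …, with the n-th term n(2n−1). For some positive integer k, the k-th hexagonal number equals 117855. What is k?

243

Set n(2n−1) = 117855, giving 2n² − n − 117855 = 0.
The discriminant is 1 + 8·117855 = 942841, and √942841 = 971.
So n = (1 + 971) / 4 = 972/4 = 243.
Check: 243·(2·243 − 1) = 117855. ✓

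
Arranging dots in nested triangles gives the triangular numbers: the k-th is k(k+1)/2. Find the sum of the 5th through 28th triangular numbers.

4040

Σ i(i+1)/2 = (Σi² + Σi) / 2 over i = 5..28.
Σi = 406 − 10 = 396 and Σi² = 7714 − 30 = 7684.
(1·7684 + 1·396) / 2 = 8080/2 = 4040.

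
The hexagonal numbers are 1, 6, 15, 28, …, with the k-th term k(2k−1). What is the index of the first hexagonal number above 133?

9

Solve n(2n−1) > 133 for integer n.
The largest n with value ≤ 133 is 8 (since 120 ≤ 133 < 153), so the first above is n = 9, value 153.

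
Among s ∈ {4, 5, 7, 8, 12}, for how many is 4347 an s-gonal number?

s = 4: P(4, 65) = 4225 and P(4, 66) = 4356; 4347 is not s-gonal.
s = 5: P(5, 54) = 4347. ✓
s = 7: P(7, 42) = 4347. ✓
s = 8: P(8, 38) = 4256 and P(8, 39) = 4485; 4347 is not s-gonal.
s = 12: P(12, 29) = 4089 and P(12, 30) = 4380; 4347 is not s-gonal.
Hits: s ∈ {5, 7} → 2.

2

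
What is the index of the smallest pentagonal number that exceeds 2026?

Solve n(3n−1)/2 > 2026 for integer n.
The largest n with value ≤ 2026 is 36 (since 1926 ≤ 2026 < 2035), so the first above is n = 37, value 2035.

37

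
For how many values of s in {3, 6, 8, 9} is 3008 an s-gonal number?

1

s = 3: P(3, 77) = 3003 and P(3, 78) = 3081; 3008 is not s-gonal.
s = 6: P(6, 39) = 3003 and P(6, 40) = 3160; 3008 is not s-gonal.
s = 8: P(8, 32) = 3008. ✓
s = 9: P(9, 29) = 2871 and P(9, 30) = 3075; 3008 is not s-gonal.
Hits: s ∈ {8} → 1.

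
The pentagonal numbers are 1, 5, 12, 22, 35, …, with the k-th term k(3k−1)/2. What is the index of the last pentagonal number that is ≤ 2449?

Solve n(3n−1)/2 ≤ 2449 for integer n.
n = 40 gives 2380 ≤ 2449, while n = 41 gives 2501 > 2449; so the answer is index 40.

40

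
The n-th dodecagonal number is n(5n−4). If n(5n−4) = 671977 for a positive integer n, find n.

Set n(5n−4) = 671977, giving 5n² − 4n − 671977 = 0.
So n = (4 + 3666) / 10 = 3670/10 = 367.
Check: 367·(5·367 − 4) = 671977. ✓

367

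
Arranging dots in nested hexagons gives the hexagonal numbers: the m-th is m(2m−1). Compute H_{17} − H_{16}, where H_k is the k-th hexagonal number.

65

Consecutive hexagonal numbers differ by 4n − 3: here 4·17 − 3 = 65.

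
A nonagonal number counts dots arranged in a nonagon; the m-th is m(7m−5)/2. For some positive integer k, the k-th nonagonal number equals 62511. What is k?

Set n(7n−5)/2 = 62511, giving 7n² − 5n − 125022 = 0.
So n = (5 + 1871) / 14 = 1876/14 = 134.

134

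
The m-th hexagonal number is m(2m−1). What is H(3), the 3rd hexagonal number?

The 3rd hexagonal number is n(2n−1) with n = 3.
3·(2·3 − 1) = 3·5 = 15.

15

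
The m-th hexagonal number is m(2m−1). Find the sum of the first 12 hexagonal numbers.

Σ i(2i−1) = 2Σi² − Σi over i = 1..12.
Σi = 78 and Σi² = 650.
2·650 − 1·78 = 1222.

1222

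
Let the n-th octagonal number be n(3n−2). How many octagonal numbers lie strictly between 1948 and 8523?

28

The n-th octagonal number is n(3n−2).
Smallest index with value > 1948: n = 26 (giving 1976).
Largest index with value < 8523: n = 53 (giving 8321).
Indices 26 through 53: 28 terms.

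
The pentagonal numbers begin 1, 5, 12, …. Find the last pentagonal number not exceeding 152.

145

Solve n(3n−1)/2 ≤ 152 for integer n.
n = 10 gives 145 ≤ 152, while n = 11 gives 176 > 152; so the answer is 145.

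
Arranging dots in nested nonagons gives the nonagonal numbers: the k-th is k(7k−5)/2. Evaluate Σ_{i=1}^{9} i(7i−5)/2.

885

Σ i(7i−5)/2 = (7Σi² − 5Σi) / 2 over i = 1..9.
Σi = 45 and Σi² = 285.
(7·285 − 5·45) / 2 = 1770/2 = 885.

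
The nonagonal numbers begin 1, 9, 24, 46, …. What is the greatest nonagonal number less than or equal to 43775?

43624

Solve n(7n−5)/2 ≤ 43775 for integer n.
n = 112 gives 43624 ≤ 43775, while n = 113 gives 44409 > 43775; so the answer is 43624.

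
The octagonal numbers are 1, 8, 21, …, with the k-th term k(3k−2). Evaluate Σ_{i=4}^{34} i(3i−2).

Σ i(3i−2) = 3Σi² − 2Σi over i = 4..34.
Σi = 595 − 6 = 589 and Σi² = 13685 − 14 = 13671.
3·13671 − 2·589 = 39835.

39835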